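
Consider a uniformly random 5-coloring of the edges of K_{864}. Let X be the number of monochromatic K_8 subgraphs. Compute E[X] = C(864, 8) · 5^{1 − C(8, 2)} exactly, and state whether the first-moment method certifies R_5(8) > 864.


E[X] = C(864, 8) · 5^{1 − 28} = 7455455062926006708 · 5^{−27} = 7455455062926006708/7450580596923828125.
As a reduced fraction: E[X] = 7455455062926006708/7450580596923828125 ≈ 1.00065.
Is E[X] < 1? NO.
Since E[X] ≥ 1, the first-moment bound is inconclusive at n = 864; it does NOT by itself certify R_5(8) > 864.

E[X] = 7455455062926006708/7450580596923828125 ≈ 1.00065; E[X] ≥ 1; first-moment method inconclusive here.


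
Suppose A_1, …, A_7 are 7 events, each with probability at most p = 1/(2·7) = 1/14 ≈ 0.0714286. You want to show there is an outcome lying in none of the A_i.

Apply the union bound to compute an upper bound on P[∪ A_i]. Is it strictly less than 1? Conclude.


Union bound: P[∪_{i=1}^{7} A_i] ≤ Σ_i P[A_i] ≤ 7·p = 7·(1/14) = 1/2.
Numerically: 1/2 ≈ 0.5000000.
Is 1/2 < 1? YES.
Since P[∪ A_i] ≤ 1/2 < 1, the complement has P[∩ A_i^c] ≥ 1 − 1/2 = 1/2 > 0, so some outcome avoids every A_i.

7·p = 1/2 ≈ 0.5000000; existence CERTIFIED by the union bound.


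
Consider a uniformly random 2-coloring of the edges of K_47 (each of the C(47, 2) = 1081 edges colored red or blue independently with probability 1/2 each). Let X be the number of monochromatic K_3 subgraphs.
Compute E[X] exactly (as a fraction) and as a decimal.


Let X = Σ_S X_S over the C(47, 3) = 16215 subsets S of size 3, where X_S = 1 if the K_3 on S is monochromatic.
For a fixed S, the K_3 on S has C(3, 2) = 3 edges. P[all 3 edges red] = (1/2)^3, and likewise for blue, so P[monochromatic] = 2·(1/2)^3 = 2^{1 − 3} = 1/4.
By linearity: E[X] = C(47, 3) · 2^{1 − 3} = 16215 · 1/4 = 16215/4.
Numerically: E[X] ≈ 4053.750.

E[X] = C(47,3)·2^(1−C(3,2)) = 16215/4 ≈ 4053.750.


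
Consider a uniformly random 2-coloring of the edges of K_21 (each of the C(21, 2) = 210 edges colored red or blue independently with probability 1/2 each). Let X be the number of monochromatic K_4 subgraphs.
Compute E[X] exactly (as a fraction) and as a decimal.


Let X = Σ_S X_S over the C(21, 4) = 5985 subsets S of size 4, where X_S = 1 if the K_4 on S is monochromatic.
For a fixed S, the K_4 on S has C(4, 2) = 6 edges. P[all 6 edges red] = (1/2)^6, and likewise for blue, so P[monochromatic] = 2·(1/2)^6 = 2^{1 − 6} = 1/32.
By linearity of expectation: E[X] = C(21, 4) · 2^{1 − 6} = 5985 · 1/32 = 5985/32.
Numerically: E[X] ≈ 187.031250.

E[X] = C(21,4)·2^(1−C(4,2)) = 5985/32 ≈ 187.031250.


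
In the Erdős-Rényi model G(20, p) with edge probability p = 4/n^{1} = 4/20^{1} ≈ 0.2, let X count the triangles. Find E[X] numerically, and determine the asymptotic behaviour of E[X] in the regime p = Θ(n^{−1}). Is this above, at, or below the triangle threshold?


Number of potential triangles: C(20, 3) = 1140.
Each occurs with probability p³ ≈ (0.2)³ ≈ 8.00000e-03.
By linearity: E[X] = C(20, 3)·p³ ≈ 1140 · 8.00000e-03 ≈ 9.120.
Here α = 1, so p = 4/n is exactly at the triangle threshold p ~ 1/n. Asymptotically E[X] → c³/6 = 4³/6 = 32/3 ≈ 10.667, a bounded constant. In this regime the triangle count is asymptotically Poisson(c³/6).

E[X] ≈ 9.120; in regime p = Θ(1/n^{1}) E[X] stays bounded (at the triangle threshold p ~ 1/n).


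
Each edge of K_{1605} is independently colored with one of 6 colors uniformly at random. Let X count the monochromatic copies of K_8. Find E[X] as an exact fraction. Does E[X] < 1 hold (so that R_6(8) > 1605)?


E[X] = C(1605, 8) · 6^{1 − 28} = 1073226690197348380200 · 6^{−27} = 1073226690197348380200/1023490369077469249536.
As a reduced fraction: E[X] = 14905926252740949725/14215144014964850688 ≈ 1.04859.
Is E[X] < 1? NO.
Since E[X] ≥ 1, the first-moment bound is inconclusive at n = 1605; it does NOT by itself certify R_6(8) > 1605.

E[X] = 14905926252740949725/14215144014964850688 ≈ 1.04859; E[X] ≥ 1; first-moment method inconclusive here.


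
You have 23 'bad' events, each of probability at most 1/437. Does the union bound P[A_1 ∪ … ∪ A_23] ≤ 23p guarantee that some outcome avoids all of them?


Union bound: P[∪_{i=1}^{23} A_i] ≤ Σ_i P[A_i] ≤ 23·p = 23·(1/437) = 1/19.
Numerically: 1/19 ≈ 0.0526.
Is 1/19 < 1? YES.
Since P[∪ A_i] ≤ 1/19 < 1, the complement has P[∩ A_i^c] ≥ 1 − 1/19 = 18/19 > 0, so some outcome avoids every A_i.

23·p = 1/19 ≈ 0.0526; existence CERTIFIED by the union bound.


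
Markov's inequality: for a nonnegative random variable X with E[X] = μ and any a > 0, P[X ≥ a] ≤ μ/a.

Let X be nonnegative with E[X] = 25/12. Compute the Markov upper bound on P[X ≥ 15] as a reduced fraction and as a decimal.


μ = E[X] = 25/12, a = 15.
Markov: P[X ≥ 15] ≤ μ/a = (25/12)/15 = 5/36.
Numerically: ≈ 0.1389.
(Since a = 15 > μ = 2.0833, the bound 5/36 is < 1 and informative.)

P[X ≥ 15] ≤ 5/36 ≈ 0.1389.


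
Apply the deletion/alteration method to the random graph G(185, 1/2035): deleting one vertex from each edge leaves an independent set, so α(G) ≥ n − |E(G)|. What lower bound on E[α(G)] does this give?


E[|E(G)|] = C(185, 2)·p = 17020 · (1/2035) = 92/11.
E[α(G)] ≥ n − E[|E(G)|] = 185 − 92/11 = 1943/11.
Numerically: ≈ 176.636364.
(This is only a lower bound; the true E[α(G)] may be larger.)

E[α(G)] ≥ 1943/11 ≈ 176.636364.


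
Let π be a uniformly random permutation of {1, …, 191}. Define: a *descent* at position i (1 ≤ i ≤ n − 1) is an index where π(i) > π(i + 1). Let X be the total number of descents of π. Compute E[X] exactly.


Write X = Σ X_I over i = 1, …, 190, with X_I the indicator of one descent.
There are 190 indicators.
For each fixed i, the pair (π(i), π(i+1)) is a uniformly random ordered pair of distinct values from {1, …, 191}; by symmetry P[π(i) > π(i+1)] = 1/2.
By linearity: E[X] = 190 · (1/2) = (191 − 1) · (1/2) = 95 ≈ 95.000.

E[X] = 95 = 95.000.


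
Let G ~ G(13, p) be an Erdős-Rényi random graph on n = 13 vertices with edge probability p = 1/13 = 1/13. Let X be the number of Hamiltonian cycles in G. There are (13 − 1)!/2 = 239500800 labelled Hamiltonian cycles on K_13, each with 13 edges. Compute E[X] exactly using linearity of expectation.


K_13 has (13 − 1)!/2 = 239500800 labelled Hamiltonian cycles.
For each such Hamiltonian cycle H, let X_H = 1 if all 13 edges of H are present in G. Then P[X_H = 1] = p^{13} = (1/13)^{13} = 1/302875106592253.
By linearity: E[X] = Σ_H E[X_H] = 239500800 · p^{13} = 239500800 · 1/302875106592253 = 239500800/302875106592253.
Numerically: E[X] ≈ 7.908e-07.

E[X] = 239500800 · (1/13)^{13} = 239500800/302875106592253 ≈ 7.908e-07.


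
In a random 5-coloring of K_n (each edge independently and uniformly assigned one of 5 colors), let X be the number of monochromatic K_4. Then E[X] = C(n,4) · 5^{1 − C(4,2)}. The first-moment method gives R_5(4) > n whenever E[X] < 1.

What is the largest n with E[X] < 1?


We need C(n, 4) · 5^{1 − 6} < 1, i.e. C(n, 4) < 5^{6 − 1} = 3125.
Check values of n near the boundary:
  n = 14: C(14, 4) = 1001; 1001 < 3125? YES
  n = 15: C(15, 4) = 1365; 1365 < 3125? YES
  n = 16: C(16, 4) = 1820; 1820 < 3125? YES
  n = 17: C(17, 4) = 2380; 2380 < 3125? YES
  n = 18: C(18, 4) = 3060; 3060 < 3125? YES
  n = 19: C(19, 4) = 3876; 3876 < 3125? NO
  n = 20: C(20, 4) = 4845; 4845 < 3125? NO
  n = 21: C(21, 4) = 5985; 5985 < 3125? NO
The largest n with C(n, 4) < 3125 is n = 18 (where E[X] = 612/625 ≈ 0.9792). Hence R_5(4) > 18, i.e. R_5(4) ≥ 19.

Largest n = 18; hence R_5(4) > 18.


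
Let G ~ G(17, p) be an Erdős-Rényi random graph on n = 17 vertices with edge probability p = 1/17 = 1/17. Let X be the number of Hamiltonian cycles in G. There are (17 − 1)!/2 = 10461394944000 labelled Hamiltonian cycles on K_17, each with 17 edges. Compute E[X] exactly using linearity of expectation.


K_17 has (17 − 1)!/2 = 10461394944000 labelled Hamiltonian cycles.
For each such Hamiltonian cycle H, let X_H = 1 if all 17 edges of H are present in G. Then P[X_H = 1] = p^{17} = (1/17)^{17} = 1/827240261886336764177.
Summing the indicators: E[X] = Σ_H E[X_H] = 10461394944000 · p^{17} = 10461394944000 · 1/827240261886336764177 = 10461394944000/827240261886336764177.
Numerically: E[X] ≈ 1.2646e-08.

E[X] = 10461394944000 · (1/17)^{17} = 10461394944000/827240261886336764177 ≈ 1.2646e-08.


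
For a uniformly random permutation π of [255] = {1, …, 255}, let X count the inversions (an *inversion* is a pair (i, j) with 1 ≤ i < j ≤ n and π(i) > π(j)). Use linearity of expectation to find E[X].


Write X = Σ X_I over the C(255, 2) = 32385 pairs i < j, with X_I the indicator of one inversion.
There are 32385 indicators.
For each fixed pair i < j, the values π(i) and π(j) are two distinct elements of {1, …, 255} in uniformly random order; by symmetry P[π(i) > π(j)] = 1/2.
By linearity: E[X] = 32385 · (1/2) = C(255, 2) · (1/2) = 32385/2 = 32385/2 ≈ 16192.5000.

E[X] = 32385/2 = 16192.5000.


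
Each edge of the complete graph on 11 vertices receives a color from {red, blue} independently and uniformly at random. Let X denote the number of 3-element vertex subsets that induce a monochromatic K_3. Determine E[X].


Let X = Σ_S X_S over the C(11, 3) = 165 subsets S of size 3, where X_S = 1 if the K_3 on S is monochromatic.
For a fixed S, the K_3 on S has C(3, 2) = 3 edges. P[all 3 edges red] = (1/2)^3, and likewise for blue, so P[monochromatic] = 2·(1/2)^3 = 2^{1 − 3} = 1/4.
By linearity of expectation: E[X] = C(11, 3) · 2^{1 − 3} = 165 · 1/4 = 165/4.
Numerically: E[X] ≈ 41.2500.

E[X] = C(11,3)·2^(1−C(3,2)) = 165/4 ≈ 41.2500.


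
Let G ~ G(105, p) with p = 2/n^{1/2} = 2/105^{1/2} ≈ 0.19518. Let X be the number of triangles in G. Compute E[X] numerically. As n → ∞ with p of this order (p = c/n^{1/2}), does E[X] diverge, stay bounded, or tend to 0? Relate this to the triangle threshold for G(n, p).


Number of potential triangles: C(105, 3) = 187460.
Each occurs with probability p³ ≈ (0.19518)³ ≈ 7.4354291e-03.
By linearity: E[X] = C(105, 3)·p³ ≈ 187460 · 7.4354291e-03 ≈ 1393.84554.
Since α = 1/2 < 1, p = c/n^{1/2} ≫ 1/n is above the triangle threshold p ~ 1/n. Asymptotically E[X] ~ (c³/6)·n^{3(1−α)} = (2³/6)·n^{1.5} → ∞; triangles are abundant w.h.p.

E[X] ≈ 1393.84554; in regime p = Θ(1/n^{1/2}) E[X] diverges (above the triangle threshold p ~ 1/n).


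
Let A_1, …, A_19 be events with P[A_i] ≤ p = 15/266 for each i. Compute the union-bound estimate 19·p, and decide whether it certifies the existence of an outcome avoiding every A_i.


Union bound: P[∪_{i=1}^{19} A_i] ≤ Σ_i P[A_i] ≤ 19·p = 19·(15/266) = 15/14.
Numerically: 15/14 ≈ 1.0714.
Is 15/14 < 1? NO.
Since the bound 15/14 is ≥ 1, the union bound is uninformative here; it does NOT by itself certify existence.

19·p = 15/14 ≈ 1.0714; existence NOT certified by the union bound.


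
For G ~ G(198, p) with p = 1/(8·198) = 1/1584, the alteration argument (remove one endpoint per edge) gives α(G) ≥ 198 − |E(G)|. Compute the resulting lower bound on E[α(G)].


E[|E(G)|] = C(198, 2)·p = 19503 · (1/1584) = 197/16.
E[α(G)] ≥ n − E[|E(G)|] = 198 − 197/16 = 2971/16.
Numerically: ≈ 185.687500.
(This is only a lower bound; the true E[α(G)] may be larger.)

E[α(G)] ≥ 2971/16 ≈ 185.687500.


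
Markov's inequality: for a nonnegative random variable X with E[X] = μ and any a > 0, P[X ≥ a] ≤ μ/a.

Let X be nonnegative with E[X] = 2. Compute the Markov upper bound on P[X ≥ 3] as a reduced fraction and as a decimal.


μ = E[X] = 2, a = 3.
Markov: P[X ≥ 3] ≤ μ/a = (2)/3 = 2/3.
Numerically: ≈ 0.666667.
(Since a = 3 > μ = 2.000000, the bound 2/3 is < 1 and informative.)

P[X ≥ 3] ≤ 2/3 ≈ 0.666667.


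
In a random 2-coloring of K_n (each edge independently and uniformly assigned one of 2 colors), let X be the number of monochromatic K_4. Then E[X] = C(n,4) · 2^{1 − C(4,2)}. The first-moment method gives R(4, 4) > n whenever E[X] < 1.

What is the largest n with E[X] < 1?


We need C(n, 4) · 2^{1 − 6} < 1, i.e. C(n, 4) < 2^{6 − 1} = 32.
Check values of n near the boundary:
  n = 4: C(4, 4) = 1; 1 < 32? YES
  n = 5: C(5, 4) = 5; 5 < 32? YES
  n = 6: C(6, 4) = 15; 15 < 32? YES
  n = 7: C(7, 4) = 35; 35 < 32? NO
  n = 8: C(8, 4) = 70; 70 < 32? NO
  n = 9: C(9, 4) = 126; 126 < 32? NO
The largest n with C(n, 4) < 32 is n = 6 (where E[X] = 15/32 ≈ 0.468750). Hence R(4, 4) > 6, i.e. R(4, 4) ≥ 7.

Largest n = 6; hence R(4, 4) > 6.


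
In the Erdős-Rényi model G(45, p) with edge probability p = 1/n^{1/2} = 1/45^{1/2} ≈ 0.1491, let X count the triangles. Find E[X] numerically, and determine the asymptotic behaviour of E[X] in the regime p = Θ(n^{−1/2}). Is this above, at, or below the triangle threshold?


Number of potential triangles: C(45, 3) = 14190.
Each occurs with probability p³ ≈ (0.1491)³ ≈ 3.312693e-03.
By linearity: E[X] = C(45, 3)·p³ ≈ 14190 · 3.312693e-03 ≈ 47.0071.
Since α = 1/2 < 1, p = c/n^{1/2} ≫ 1/n is above the triangle threshold p ~ 1/n. Asymptotically E[X] ~ (c³/6)·n^{3(1−α)} = (1³/6)·n^{1.5} → ∞; triangles are abundant w.h.p.

E[X] ≈ 47.0071; in regime p = Θ(1/n^{1/2}) E[X] diverges (above the triangle threshold p ~ 1/n).


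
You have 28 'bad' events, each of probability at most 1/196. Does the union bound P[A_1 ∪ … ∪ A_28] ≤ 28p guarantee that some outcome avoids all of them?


Union bound: P[∪_{i=1}^{28} A_i] ≤ Σ_i P[A_i] ≤ 28·p = 28·(1/196) = 1/7.
Numerically: 1/7 ≈ 0.1429.
Is 1/7 < 1? YES.
Since P[∪ A_i] ≤ 1/7 < 1, the complement has P[∩ A_i^c] ≥ 1 − 1/7 = 6/7 > 0, so some outcome avoids every A_i.

28·p = 1/7 ≈ 0.1429; existence CERTIFIED by the union bound.


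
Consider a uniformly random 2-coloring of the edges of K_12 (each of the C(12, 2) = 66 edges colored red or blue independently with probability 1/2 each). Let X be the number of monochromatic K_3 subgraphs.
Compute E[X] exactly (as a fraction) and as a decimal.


Let X = Σ_S X_S over the C(12, 3) = 220 subsets S of size 3, where X_S = 1 if the K_3 on S is monochromatic.
For a fixed S, the K_3 on S has C(3, 2) = 3 edges. P[all 3 edges red] = (1/2)^3, and likewise for blue, so P[monochromatic] = 2·(1/2)^3 = 2^{1 − 3} = 1/4.
Summing: E[X] = C(12, 3) · 2^{1 − 3} = 220 · 1/4 = 55.
Numerically: E[X] ≈ 55.000000.

E[X] = C(12,3)·2^(1−C(3,2)) = 55 ≈ 55.000000.


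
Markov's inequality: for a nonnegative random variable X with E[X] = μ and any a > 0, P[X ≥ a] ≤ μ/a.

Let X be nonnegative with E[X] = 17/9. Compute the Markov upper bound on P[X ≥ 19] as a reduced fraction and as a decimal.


μ = E[X] = 17/9, a = 19.
Markov: P[X ≥ 19] ≤ μ/a = (17/9)/19 = 17/171.
Numerically: ≈ 0.09942.
(Since a = 19 > μ = 1.88889, the bound 17/171 is < 1 and informative.)

P[X ≥ 19] ≤ 17/171 ≈ 0.09942.


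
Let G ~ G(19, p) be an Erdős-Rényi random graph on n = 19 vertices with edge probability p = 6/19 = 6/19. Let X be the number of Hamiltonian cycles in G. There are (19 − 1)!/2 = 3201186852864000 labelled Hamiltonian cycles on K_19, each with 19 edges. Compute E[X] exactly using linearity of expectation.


K_19 has (19 − 1)!/2 = 3201186852864000 labelled Hamiltonian cycles.
For each such Hamiltonian cycle H, let X_H = 1 if all 19 edges of H are present in G. Then P[X_H = 1] = p^{19} = (6/19)^{19} = 609359740010496/1978419655660313589123979.
By linearity of expectation: E[X] = Σ_H E[X_H] = 3201186852864000 · p^{19} = 3201186852864000 · 609359740010496/1978419655660313589123979 = 1950674388386224952567660544000/1978419655660313589123979.
Numerically: E[X] ≈ 9.86e+05.

E[X] = 3201186852864000 · (6/19)^{19} = 1950674388386224952567660544000/1978419655660313589123979 ≈ 9.86e+05.


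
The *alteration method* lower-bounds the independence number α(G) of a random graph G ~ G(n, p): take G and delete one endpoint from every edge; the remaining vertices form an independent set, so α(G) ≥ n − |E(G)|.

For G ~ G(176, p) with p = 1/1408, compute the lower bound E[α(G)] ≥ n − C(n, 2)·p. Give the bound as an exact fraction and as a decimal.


E[|E(G)|] = C(176, 2)·p = 15400 · (1/1408) = 175/16.
E[α(G)] ≥ n − E[|E(G)|] = 176 − 175/16 = 2641/16.
Numerically: ≈ 165.0625.
(This is only a lower bound; the true E[α(G)] may be larger.)

E[α(G)] ≥ 2641/16 ≈ 165.0625.


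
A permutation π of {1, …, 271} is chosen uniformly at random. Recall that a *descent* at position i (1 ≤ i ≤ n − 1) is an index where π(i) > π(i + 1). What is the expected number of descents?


Write X = Σ X_I over i = 1, …, 270, with X_I the indicator of one descent.
There are 270 indicators.
For each fixed i, the pair (π(i), π(i+1)) is a uniformly random ordered pair of distinct values from {1, …, 271}; by symmetry P[π(i) > π(i+1)] = 1/2.
By linearity: E[X] = 270 · (1/2) = (271 − 1) · (1/2) = 135 ≈ 135.000.

E[X] = 135 = 135.000.


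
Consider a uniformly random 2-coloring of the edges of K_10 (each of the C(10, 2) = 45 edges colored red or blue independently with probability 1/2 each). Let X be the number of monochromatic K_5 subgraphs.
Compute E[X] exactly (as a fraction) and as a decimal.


Let X = Σ_S X_S over the C(10, 5) = 252 subsets S of size 5, where X_S = 1 if the K_5 on S is monochromatic.
For a fixed S, the K_5 on S has C(5, 2) = 10 edges. P[all 10 edges red] = (1/2)^10, and likewise for blue, so P[monochromatic] = 2·(1/2)^10 = 2^{1 − 10} = 1/512.
Summing: E[X] = C(10, 5) · 2^{1 − 10} = 252 · 1/512 = 63/128.
Numerically: E[X] ≈ 0.49219.

E[X] = C(10,5)·2^(1−C(5,2)) = 63/128 ≈ 0.49219.


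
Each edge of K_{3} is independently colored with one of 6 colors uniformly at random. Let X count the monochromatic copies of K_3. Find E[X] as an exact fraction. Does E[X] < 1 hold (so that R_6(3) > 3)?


E[X] = C(3, 3) · 6^{1 − 3} = 1 · 6^{−2} = 1/36.
As a reduced fraction: E[X] = 1/36 ≈ 0.027778.
Is E[X] < 1? YES.
Since E[X] < 1, there exists a 6-coloring of K_{3} with no monochromatic K_3; hence R_6(3) > 3.

E[X] = 1/36 ≈ 0.027778; E[X] < 1, so R_6(3) > 3.


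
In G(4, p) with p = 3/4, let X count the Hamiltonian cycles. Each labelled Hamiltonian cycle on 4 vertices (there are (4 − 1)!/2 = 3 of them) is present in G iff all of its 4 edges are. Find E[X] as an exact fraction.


K_4 has (4 − 1)!/2 = 3 labelled Hamiltonian cycles.
For each such Hamiltonian cycle H, let X_H = 1 if all 4 edges of H are present in G. Then P[X_H = 1] = p^{4} = (3/4)^{4} = 81/256.
Summing the indicators: E[X] = Σ_H E[X_H] = 3 · p^{4} = 3 · 81/256 = 243/256.
Numerically: E[X] ≈ 0.949219.

E[X] = 3 · (3/4)^{4} = 243/256 ≈ 0.949219.


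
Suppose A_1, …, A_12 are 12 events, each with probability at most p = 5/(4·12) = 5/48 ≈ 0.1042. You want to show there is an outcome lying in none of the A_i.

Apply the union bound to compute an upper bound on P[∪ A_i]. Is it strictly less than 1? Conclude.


Union bound: P[∪_{i=1}^{12} A_i] ≤ Σ_i P[A_i] ≤ 12·p = 12·(5/48) = 5/4.
Numerically: 5/4 ≈ 1.2500.
Is 5/4 < 1? NO.
Since the bound 5/4 is ≥ 1, the union bound is uninformative here; it does NOT by itself certify existence.

12·p = 5/4 ≈ 1.2500; existence NOT certified by the union bound.


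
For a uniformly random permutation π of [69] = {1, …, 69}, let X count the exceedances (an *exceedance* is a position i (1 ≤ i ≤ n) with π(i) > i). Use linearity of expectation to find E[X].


Write X = Σ_{i=1}^{69} X_i, where X_i = 1_{π(i) > i}.
For each fixed i, π(i) is uniform over {1, …, 69} (marginal of a uniform permutation), so P[π(i) > i] = (n − i)/n. Summing: Σ_{i=1}^{69} (n − i)/n = (0 + 1 + … + 68)/69 = 69(69 − 1)/(2·69) = (69 − 1)/2.
Hence E[X] = Σ_{i=1}^{69} (69 − i)/69 = 34 ≈ 34.00000.

E[X] = 34 = 34.00000.


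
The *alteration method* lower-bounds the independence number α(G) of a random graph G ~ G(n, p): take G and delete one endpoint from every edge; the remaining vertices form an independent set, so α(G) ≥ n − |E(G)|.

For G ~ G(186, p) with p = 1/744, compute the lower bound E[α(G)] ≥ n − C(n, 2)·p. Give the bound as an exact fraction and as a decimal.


E[|E(G)|] = C(186, 2)·p = 17205 · (1/744) = 185/8.
E[α(G)] ≥ n − E[|E(G)|] = 186 − 185/8 = 1303/8.
Numerically: ≈ 162.87500.
(This is only a lower bound; the true E[α(G)] may be larger.)

E[α(G)] ≥ 1303/8 ≈ 162.87500.


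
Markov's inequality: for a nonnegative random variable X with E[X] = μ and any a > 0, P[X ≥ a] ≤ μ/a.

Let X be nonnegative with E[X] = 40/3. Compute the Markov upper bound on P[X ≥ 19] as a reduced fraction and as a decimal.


μ = E[X] = 40/3, a = 19.
Markov: P[X ≥ 19] ≤ μ/a = (40/3)/19 = 40/57.
Numerically: ≈ 0.70175.
(Since a = 19 > μ = 13.33333, the bound 40/57 is < 1 and informative.)

P[X ≥ 19] ≤ 40/57 ≈ 0.70175.


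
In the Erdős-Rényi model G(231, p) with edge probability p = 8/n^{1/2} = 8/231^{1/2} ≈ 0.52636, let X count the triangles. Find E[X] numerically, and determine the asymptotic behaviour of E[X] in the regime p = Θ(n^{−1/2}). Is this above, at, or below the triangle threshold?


Number of potential triangles: C(231, 3) = 2027795.
Each occurs with probability p³ ≈ (0.52636)³ ≈ 1.4583172e-01.
By linearity: E[X] = C(231, 3)·p³ ≈ 2027795 · 1.4583172e-01 ≈ 295716.82793.
Since α = 1/2 < 1, p = c/n^{1/2} ≫ 1/n is above the triangle threshold p ~ 1/n. Asymptotically E[X] ~ (c³/6)·n^{3(1−α)} = (8³/6)·n^{1.5} → ∞; triangles are abundant w.h.p.

E[X] ≈ 295716.82793; in regime p = Θ(1/n^{1/2}) E[X] diverges (above the triangle threshold p ~ 1/n).


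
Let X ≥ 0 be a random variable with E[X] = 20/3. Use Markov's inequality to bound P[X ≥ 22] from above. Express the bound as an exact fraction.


μ = E[X] = 20/3, a = 22.
Markov: P[X ≥ 22] ≤ μ/a = (20/3)/22 = 10/33.
Numerically: ≈ 0.3030.
(Since a = 22 > μ = 6.6667, the bound 10/33 is < 1 and informative.)

P[X ≥ 22] ≤ 10/33 ≈ 0.3030.


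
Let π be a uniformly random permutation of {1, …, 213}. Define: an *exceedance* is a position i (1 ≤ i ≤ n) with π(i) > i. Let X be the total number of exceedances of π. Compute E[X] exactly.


Write X = Σ_{i=1}^{213} X_i, where X_i = 1_{π(i) > i}.
For each fixed i, π(i) is uniform over {1, …, 213} (marginal of a uniform permutation), so P[π(i) > i] = (n − i)/n. Summing: Σ_{i=1}^{213} (n − i)/n = (0 + 1 + … + 212)/213 = 213(213 − 1)/(2·213) = (213 − 1)/2.
Hence E[X] = Σ_{i=1}^{213} (213 − i)/213 = 106 ≈ 106.000000.

E[X] = 106 = 106.000000.


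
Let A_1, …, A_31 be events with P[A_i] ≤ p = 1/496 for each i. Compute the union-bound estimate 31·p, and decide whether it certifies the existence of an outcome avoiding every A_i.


Union bound: P[∪_{i=1}^{31} A_i] ≤ Σ_i P[A_i] ≤ 31·p = 31·(1/496) = 1/16.
Numerically: 1/16 ≈ 0.062500.
Is 1/16 < 1? YES.
Since P[∪ A_i] ≤ 1/16 < 1, the complement has P[∩ A_i^c] ≥ 1 − 1/16 = 15/16 > 0, so some outcome avoids every A_i.

31·p = 1/16 ≈ 0.062500; existence CERTIFIED by the union bound.


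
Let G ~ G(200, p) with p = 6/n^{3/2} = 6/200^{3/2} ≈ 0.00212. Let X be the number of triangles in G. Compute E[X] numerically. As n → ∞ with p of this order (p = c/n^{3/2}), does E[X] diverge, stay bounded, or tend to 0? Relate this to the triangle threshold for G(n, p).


Number of potential triangles: C(200, 3) = 1313400.
Each occurs with probability p³ ≈ (0.00212)³ ≈ 9.54594e-09.
By linearity: E[X] = C(200, 3)·p³ ≈ 1313400 · 9.54594e-09 ≈ 0.013.
Since α = 3/2 > 1, p = c/n^{3/2} = o(1/n) is below the triangle threshold p ~ 1/n. Asymptotically E[X] ~ (c³/6)·n^{3(1−α)} = (6³/6)·n^{-1.5} → 0, so by Markov's inequality G has no triangles w.h.p.

E[X] ≈ 0.013; in regime p = Θ(1/n^{3/2}) E[X] tends to 0 (below the triangle threshold p ~ 1/n).


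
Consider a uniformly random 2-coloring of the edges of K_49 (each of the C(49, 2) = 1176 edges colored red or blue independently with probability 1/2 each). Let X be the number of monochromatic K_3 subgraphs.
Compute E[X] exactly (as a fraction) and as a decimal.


Let X = Σ_S X_S over the C(49, 3) = 18424 subsets S of size 3, where X_S = 1 if the K_3 on S is monochromatic.
For a fixed S, the K_3 on S has C(3, 2) = 3 edges. P[all 3 edges red] = (1/2)^3, and likewise for blue, so P[monochromatic] = 2·(1/2)^3 = 2^{1 − 3} = 1/4.
By linearity: E[X] = C(49, 3) · 2^{1 − 3} = 18424 · 1/4 = 4606.
Numerically: E[X] ≈ 4606.0000.

E[X] = C(49,3)·2^(1−C(3,2)) = 4606 ≈ 4606.0000.


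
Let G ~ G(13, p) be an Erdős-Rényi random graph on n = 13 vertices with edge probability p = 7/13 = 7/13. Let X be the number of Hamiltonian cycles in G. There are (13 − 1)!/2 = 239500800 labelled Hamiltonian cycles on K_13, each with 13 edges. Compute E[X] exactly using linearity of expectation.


K_13 has (13 − 1)!/2 = 239500800 labelled Hamiltonian cycles.
For each such Hamiltonian cycle H, let X_H = 1 if all 13 edges of H are present in G. Then P[X_H = 1] = p^{13} = (7/13)^{13} = 96889010407/302875106592253.
Summing the indicators: E[X] = Σ_H E[X_H] = 239500800 · p^{13} = 239500800 · 96889010407/302875106592253 = 23204995503684825600/302875106592253.
Numerically: E[X] ≈ 76616.

E[X] = 239500800 · (7/13)^{13} = 23204995503684825600/302875106592253 ≈ 76616.


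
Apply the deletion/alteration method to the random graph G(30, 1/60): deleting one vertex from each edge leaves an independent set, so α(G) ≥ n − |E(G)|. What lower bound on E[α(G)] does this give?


E[|E(G)|] = C(30, 2)·p = 435 · (1/60) = 29/4.
E[α(G)] ≥ n − E[|E(G)|] = 30 − 29/4 = 91/4.
Numerically: ≈ 22.750.
(This is only a lower bound; the true E[α(G)] may be larger.)

E[α(G)] ≥ 91/4 ≈ 22.750.


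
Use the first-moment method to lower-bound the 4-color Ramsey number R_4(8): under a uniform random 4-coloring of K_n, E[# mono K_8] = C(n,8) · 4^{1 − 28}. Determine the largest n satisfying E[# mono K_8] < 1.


We need C(n, 8) · 4^{1 − 28} < 1, i.e. C(n, 8) < 4^{28 − 1} = 18014398509481984.
Check values of n near the boundary:
  n = 403: C(403, 8) = 16090020602228430; 16090020602228430 < 18014398509481984? YES
  n = 404: C(404, 8) = 16415071523485570; 16415071523485570 < 18014398509481984? YES
  n = 405: C(405, 8) = 16745853821188050; 16745853821188050 < 18014398509481984? YES
  n = 406: C(406, 8) = 17082453897995850; 17082453897995850 < 18014398509481984? YES
  n = 407: C(407, 8) = 17424959239309050; 17424959239309050 < 18014398509481984? YES
  n = 408: C(408, 8) = 17773458424095231; 17773458424095231 < 18014398509481984? YES
  n = 409: C(409, 8) = 18128041135797879; 18128041135797879 < 18014398509481984? NO
  n = 410: C(410, 8) = 18488798173326195; 18488798173326195 < 18014398509481984? NO
The largest n with C(n, 8) < 18014398509481984 is n = 408 (where E[X] = 17773458424095231/18014398509481984 ≈ 0.98663). Hence R_4(8) > 408, i.e. R_4(8) ≥ 409.

Largest n = 408; hence R_4(8) > 408.


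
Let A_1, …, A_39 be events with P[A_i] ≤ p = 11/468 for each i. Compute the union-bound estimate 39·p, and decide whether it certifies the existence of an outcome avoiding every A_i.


Union bound: P[∪_{i=1}^{39} A_i] ≤ Σ_i P[A_i] ≤ 39·p = 39·(11/468) = 11/12.
Numerically: 11/12 ≈ 0.9167.
Is 11/12 < 1? YES.
Since P[∪ A_i] ≤ 11/12 < 1, the complement has P[∩ A_i^c] ≥ 1 − 11/12 = 1/12 > 0, so some outcome avoids every A_i.

39·p = 11/12 ≈ 0.9167; existence CERTIFIED by the union bound.


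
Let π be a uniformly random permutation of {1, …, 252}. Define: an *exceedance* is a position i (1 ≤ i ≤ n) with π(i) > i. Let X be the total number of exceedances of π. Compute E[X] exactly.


Write X = Σ_{i=1}^{252} X_i, where X_i = 1_{π(i) > i}.
For each fixed i, π(i) is uniform over {1, …, 252} (marginal of a uniform permutation), so P[π(i) > i] = (n − i)/n. Summing: Σ_{i=1}^{252} (n − i)/n = (0 + 1 + … + 251)/252 = 252(252 − 1)/(2·252) = (252 − 1)/2.
Hence E[X] = Σ_{i=1}^{252} (252 − i)/252 = 251/2 ≈ 125.500.

E[X] = 251/2 = 125.500.


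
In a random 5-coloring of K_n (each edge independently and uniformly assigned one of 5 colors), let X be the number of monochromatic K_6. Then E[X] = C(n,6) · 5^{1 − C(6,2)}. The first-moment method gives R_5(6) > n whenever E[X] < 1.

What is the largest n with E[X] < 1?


We need C(n, 6) · 5^{1 − 15} < 1, i.e. C(n, 6) < 5^{15 − 1} = 6103515625.
Check values of n near the boundary:
  n = 126: C(126, 6) = 4925156775; 4925156775 < 6103515625? YES
  n = 127: C(127, 6) = 5169379425; 5169379425 < 6103515625? YES
  n = 128: C(128, 6) = 5423611200; 5423611200 < 6103515625? YES
  n = 129: C(129, 6) = 5688177600; 5688177600 < 6103515625? YES
  n = 130: C(130, 6) = 5963412000; 5963412000 < 6103515625? YES
  n = 131: C(131, 6) = 6249655776; 6249655776 < 6103515625? NO
  n = 132: C(132, 6) = 6547258432; 6547258432 < 6103515625? NO
  n = 133: C(133, 6) = 6856577728; 6856577728 < 6103515625? NO
The largest n with C(n, 6) < 6103515625 is n = 130 (where E[X] = 47707296/48828125 ≈ 0.977045). Hence R_5(6) > 130, i.e. R_5(6) ≥ 131.

Largest n = 130; hence R_5(6) > 130.


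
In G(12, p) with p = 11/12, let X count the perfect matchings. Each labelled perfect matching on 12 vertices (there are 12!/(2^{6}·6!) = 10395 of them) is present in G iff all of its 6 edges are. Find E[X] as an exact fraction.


K_12 has 12!/(2^{6}·6!) = 10395 labelled perfect matchings.
For each such perfect matching H, let X_H = 1 if all 6 edges of H are present in G. Then P[X_H = 1] = p^{6} = (11/12)^{6} = 1771561/2985984.
By linearity of expectation: E[X] = Σ_H E[X_H] = 10395 · p^{6} = 10395 · 1771561/2985984 = 682050985/110592.
Numerically: E[X] ≈ 6167.3.

E[X] = 10395 · (11/12)^{6} = 682050985/110592 ≈ 6167.3.


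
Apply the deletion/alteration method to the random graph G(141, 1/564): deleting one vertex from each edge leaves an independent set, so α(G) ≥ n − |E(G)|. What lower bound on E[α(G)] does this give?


E[|E(G)|] = C(141, 2)·p = 9870 · (1/564) = 35/2.
E[α(G)] ≥ n − E[|E(G)|] = 141 − 35/2 = 247/2.
Numerically: ≈ 123.50000.
(This is only a lower bound; the true E[α(G)] may be larger.)

E[α(G)] ≥ 247/2 ≈ 123.50000.


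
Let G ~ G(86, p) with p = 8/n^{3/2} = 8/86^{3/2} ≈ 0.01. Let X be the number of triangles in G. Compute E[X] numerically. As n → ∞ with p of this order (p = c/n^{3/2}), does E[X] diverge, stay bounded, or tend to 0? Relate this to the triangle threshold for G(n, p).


Number of potential triangles: C(86, 3) = 102340.
Each occurs with probability p³ ≈ (0.01)³ ≈ 1.00932e-06.
By linearity: E[X] = C(86, 3)·p³ ≈ 102340 · 1.00932e-06 ≈ 0.103.
Since α = 3/2 > 1, p = c/n^{3/2} = o(1/n) is below the triangle threshold p ~ 1/n. Asymptotically E[X] ~ (c³/6)·n^{3(1−α)} = (8³/6)·n^{-1.5} → 0, so by Markov's inequality G has no triangles w.h.p.

E[X] ≈ 0.103; in regime p = Θ(1/n^{3/2}) E[X] tends to 0 (below the triangle threshold p ~ 1/n).


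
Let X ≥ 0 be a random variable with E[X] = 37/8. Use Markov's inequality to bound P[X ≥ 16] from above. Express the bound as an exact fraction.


μ = E[X] = 37/8, a = 16.
Markov: P[X ≥ 16] ≤ μ/a = (37/8)/16 = 37/128.
Numerically: ≈ 0.2891.
(Since a = 16 > μ = 4.6250, the bound 37/128 is < 1 and informative.)

P[X ≥ 16] ≤ 37/128 ≈ 0.2891.


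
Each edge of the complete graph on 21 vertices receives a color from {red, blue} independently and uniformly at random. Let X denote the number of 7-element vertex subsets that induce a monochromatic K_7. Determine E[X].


Let X = Σ_S X_S over the C(21, 7) = 116280 subsets S of size 7, where X_S = 1 if the K_7 on S is monochromatic.
For a fixed S, the K_7 on S has C(7, 2) = 21 edges. P[all 21 edges red] = (1/2)^21, and likewise for blue, so P[monochromatic] = 2·(1/2)^21 = 2^{1 − 21} = 1/1048576.
By linearity: E[X] = C(21, 7) · 2^{1 − 21} = 116280 · 1/1048576 = 14535/131072.
Numerically: E[X] ≈ 0.1109.

E[X] = C(21,7)·2^(1−C(7,2)) = 14535/131072 ≈ 0.1109.


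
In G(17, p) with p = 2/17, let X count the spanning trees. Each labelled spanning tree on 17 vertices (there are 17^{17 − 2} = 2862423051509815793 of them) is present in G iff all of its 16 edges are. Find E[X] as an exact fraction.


K_17 has 17^{17 − 2} = 2862423051509815793 labelled spanning trees.
For each such spanning tree H, let X_H = 1 if all 16 edges of H are present in G. Then P[X_H = 1] = p^{16} = (2/17)^{16} = 65536/48661191875666868481.
By linearity of expectation: E[X] = Σ_H E[X_H] = 2862423051509815793 · p^{16} = 2862423051509815793 · 65536/48661191875666868481 = 65536/17.
Numerically: E[X] ≈ 3.86e+03.

E[X] = 2862423051509815793 · (2/17)^{16} = 65536/17 ≈ 3.86e+03.


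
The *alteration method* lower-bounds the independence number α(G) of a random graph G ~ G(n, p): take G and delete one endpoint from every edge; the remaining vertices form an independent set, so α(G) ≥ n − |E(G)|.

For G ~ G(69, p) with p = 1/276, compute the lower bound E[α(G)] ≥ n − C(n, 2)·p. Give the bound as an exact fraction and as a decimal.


E[|E(G)|] = C(69, 2)·p = 2346 · (1/276) = 17/2.
E[α(G)] ≥ n − E[|E(G)|] = 69 − 17/2 = 121/2.
Numerically: ≈ 60.500.
(This is only a lower bound; the true E[α(G)] may be larger.)

E[α(G)] ≥ 121/2 ≈ 60.500.


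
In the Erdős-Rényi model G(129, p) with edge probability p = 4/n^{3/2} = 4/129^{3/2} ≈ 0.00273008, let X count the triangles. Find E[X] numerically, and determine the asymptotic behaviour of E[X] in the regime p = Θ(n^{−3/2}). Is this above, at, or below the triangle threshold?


Number of potential triangles: C(129, 3) = 349504.
Each occurs with probability p³ ≈ (0.00273008)³ ≈ 2.03482131e-08.
By linearity: E[X] = C(129, 3)·p³ ≈ 349504 · 2.03482131e-08 ≈ 0.007112.
Since α = 3/2 > 1, p = c/n^{3/2} = o(1/n) is below the triangle threshold p ~ 1/n. Asymptotically E[X] ~ (c³/6)·n^{3(1−α)} = (4³/6)·n^{-1.5} → 0, so by Markov's inequality G has no triangles w.h.p.

E[X] ≈ 0.007112; in regime p = Θ(1/n^{3/2}) E[X] tends to 0 (below the triangle threshold p ~ 1/n).


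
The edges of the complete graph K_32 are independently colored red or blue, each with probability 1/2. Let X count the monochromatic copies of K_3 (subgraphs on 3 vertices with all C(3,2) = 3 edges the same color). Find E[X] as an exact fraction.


Let X = Σ_S X_S over the C(32, 3) = 4960 subsets S of size 3, where X_S = 1 if the K_3 on S is monochromatic.
For a fixed S, the K_3 on S has C(3, 2) = 3 edges. P[all 3 edges red] = (1/2)^3, and likewise for blue, so P[monochromatic] = 2·(1/2)^3 = 2^{1 − 3} = 1/4.
By linearity: E[X] = C(32, 3) · 2^{1 − 3} = 4960 · 1/4 = 1240.
Numerically: E[X] ≈ 1240.000.

E[X] = C(32,3)·2^(1−C(3,2)) = 1240 ≈ 1240.000.


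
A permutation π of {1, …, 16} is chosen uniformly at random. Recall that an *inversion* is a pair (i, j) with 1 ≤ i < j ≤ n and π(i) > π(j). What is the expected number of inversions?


Write X = Σ X_I over the C(16, 2) = 120 pairs i < j, with X_I the indicator of one inversion.
There are 120 indicators.
For each fixed pair i < j, the values π(i) and π(j) are two distinct elements of {1, …, 16} in uniformly random order; by symmetry P[π(i) > π(j)] = 1/2.
By linearity: E[X] = 120 · (1/2) = C(16, 2) · (1/2) = 120/2 = 60 ≈ 60.0000.

E[X] = 60 = 60.0000.


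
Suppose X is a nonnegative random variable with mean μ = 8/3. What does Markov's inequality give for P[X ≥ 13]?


μ = E[X] = 8/3, a = 13.
Markov: P[X ≥ 13] ≤ μ/a = (8/3)/13 = 8/39.
Numerically: ≈ 0.205128.
(Since a = 13 > μ = 2.666667, the bound 8/39 is < 1 and informative.)

P[X ≥ 13] ≤ 8/39 ≈ 0.205128.


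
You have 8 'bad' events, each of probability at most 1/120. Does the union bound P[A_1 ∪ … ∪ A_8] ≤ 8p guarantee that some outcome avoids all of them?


Union bound: P[∪_{i=1}^{8} A_i] ≤ Σ_i P[A_i] ≤ 8·p = 8·(1/120) = 1/15.
Numerically: 1/15 ≈ 0.066667.
Is 1/15 < 1? YES.
Since P[∪ A_i] ≤ 1/15 < 1, the complement has P[∩ A_i^c] ≥ 1 − 1/15 = 14/15 > 0, so some outcome avoids every A_i.

8·p = 1/15 ≈ 0.066667; existence CERTIFIED by the union bound.


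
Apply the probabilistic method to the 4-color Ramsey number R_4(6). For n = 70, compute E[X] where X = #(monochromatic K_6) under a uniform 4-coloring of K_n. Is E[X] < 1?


E[X] = C(70, 6) · 4^{1 − 15} = 131115985 · 4^{−14} = 131115985/268435456.
As a reduced fraction: E[X] = 131115985/268435456 ≈ 0.488445.
Is E[X] < 1? YES.
Since E[X] < 1, there exists a 4-coloring of K_{70} with no monochromatic K_6; hence R_4(6) > 70.

E[X] = 131115985/268435456 ≈ 0.488445; E[X] < 1, so R_4(6) > 70.


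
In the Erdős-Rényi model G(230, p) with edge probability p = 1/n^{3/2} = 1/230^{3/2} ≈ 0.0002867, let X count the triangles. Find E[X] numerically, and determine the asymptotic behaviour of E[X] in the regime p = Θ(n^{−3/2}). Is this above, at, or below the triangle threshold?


Number of potential triangles: C(230, 3) = 2001460.
Each occurs with probability p³ ≈ (0.0002867)³ ≈ 2.356268e-11.
By linearity: E[X] = C(230, 3)·p³ ≈ 2001460 · 2.356268e-11 ≈ 0.0000.
Since α = 3/2 > 1, p = c/n^{3/2} = o(1/n) is below the triangle threshold p ~ 1/n. Asymptotically E[X] ~ (c³/6)·n^{3(1−α)} = (1³/6)·n^{-1.5} → 0, so by Markov's inequality G has no triangles w.h.p.

E[X] ≈ 0.0000; in regime p = Θ(1/n^{3/2}) E[X] tends to 0 (below the triangle threshold p ~ 1/n).


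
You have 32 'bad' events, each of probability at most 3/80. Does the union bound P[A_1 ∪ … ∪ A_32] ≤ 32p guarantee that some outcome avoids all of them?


Union bound: P[∪_{i=1}^{32} A_i] ≤ Σ_i P[A_i] ≤ 32·p = 32·(3/80) = 6/5.
Numerically: 6/5 ≈ 1.200.
Is 6/5 < 1? NO.
Since the bound 6/5 is ≥ 1, the union bound is uninformative here; it does NOT by itself certify existence.

32·p = 6/5 ≈ 1.200; existence NOT certified by the union bound.


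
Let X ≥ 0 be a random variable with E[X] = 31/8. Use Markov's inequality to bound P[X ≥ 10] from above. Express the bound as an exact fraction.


μ = E[X] = 31/8, a = 10.
Markov: P[X ≥ 10] ≤ μ/a = (31/8)/10 = 31/80.
Numerically: ≈ 0.388.
(Since a = 10 > μ = 3.875, the bound 31/80 is < 1 and informative.)

P[X ≥ 10] ≤ 31/80 ≈ 0.388.


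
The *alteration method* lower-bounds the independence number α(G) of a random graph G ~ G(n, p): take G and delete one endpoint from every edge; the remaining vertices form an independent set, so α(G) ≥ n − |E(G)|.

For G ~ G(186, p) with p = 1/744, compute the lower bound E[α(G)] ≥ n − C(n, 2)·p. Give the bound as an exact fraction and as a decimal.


E[|E(G)|] = C(186, 2)·p = 17205 · (1/744) = 185/8.
E[α(G)] ≥ n − E[|E(G)|] = 186 − 185/8 = 1303/8.
Numerically: ≈ 162.8750.
(This is only a lower bound; the true E[α(G)] may be larger.)

E[α(G)] ≥ 1303/8 ≈ 162.8750.


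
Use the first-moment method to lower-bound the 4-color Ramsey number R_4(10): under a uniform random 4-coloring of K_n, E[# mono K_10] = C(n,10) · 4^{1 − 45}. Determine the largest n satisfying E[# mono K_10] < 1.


We need C(n, 10) · 4^{1 − 45} < 1, i.e. C(n, 10) < 4^{45 − 1} = 309485009821345068724781056.
Check values of n near the boundary:
  n = 2018: C(2018, 10) = 301820606687612220663963508; 301820606687612220663963508 < 309485009821345068724781056? YES
  n = 2019: C(2019, 10) = 303322949179835278009229628; 303322949179835278009229628 < 309485009821345068724781056? YES
  n = 2020: C(2020, 10) = 304832018578739931133653656; 304832018578739931133653656 < 309485009821345068724781056? YES
  n = 2021: C(2021, 10) = 306347841644770462864800616; 306347841644770462864800616 < 309485009821345068724781056? YES
  n = 2022: C(2022, 10) = 307870445231474093395937796; 307870445231474093395937796 < 309485009821345068724781056? YES
  n = 2023: C(2023, 10) = 309399856285778485315440716; 309399856285778485315440716 < 309485009821345068724781056? YES
  n = 2024: C(2024, 10) = 310936101848269937576192656; 310936101848269937576192656 < 309485009821345068724781056? NO
The largest n with C(n, 10) < 309485009821345068724781056 is n = 2023 (where E[X] = 77349964071444621328860179/77371252455336267181195264 ≈ 0.99972). Hence R_4(10) > 2023, i.e. R_4(10) ≥ 2024.

Largest n = 2023; hence R_4(10) > 2023.
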